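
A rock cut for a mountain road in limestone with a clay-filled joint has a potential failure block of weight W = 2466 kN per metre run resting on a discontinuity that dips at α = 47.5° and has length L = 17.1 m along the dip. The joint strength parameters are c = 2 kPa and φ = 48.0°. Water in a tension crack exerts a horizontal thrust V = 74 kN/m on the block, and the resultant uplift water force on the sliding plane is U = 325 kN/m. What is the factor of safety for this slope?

Resolving the block weight along and normal to the plane and applying the Mohr–Coulomb strength on the joint:
N' = W cosα − U − V sinα = 2466·cos47.5° − 325 − 74·sin47.5° = 1286.4 kN/m
Driving force T = W sinα + V cosα = 2466·sin47.5° + 74·cos47.5° = 1868.1 kN/m
Resisting force R = c·L + N'·tanφ = 2·17.1 + 1286.4·tan48.0° = 34.2 + 1428.7 = 1462.9 kN/m
FS = R / T = 1462.9 / 1868.1 = 0.783

FS = 0.78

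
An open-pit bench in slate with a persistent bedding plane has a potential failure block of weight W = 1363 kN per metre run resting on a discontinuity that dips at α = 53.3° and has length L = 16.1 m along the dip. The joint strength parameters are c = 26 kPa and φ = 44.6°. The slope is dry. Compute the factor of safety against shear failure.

Resolving the block weight along and normal to the plane and applying the Mohr–Coulomb strength on the joint:
N' = W cosα = 1363·cos53.3° = 814.6 kN/m
Driving force T = W sinα = 1363·sin53.3° = 1092.8 kN/m
Resisting force R = c·L + N'·tanφ = 26·16.1 + 814.6·tan44.6° = 418.6 + 803.3 = 1221.9 kN/m
FS = R / T = 1221.9 / 1092.8 = 1.118

FS = 1.12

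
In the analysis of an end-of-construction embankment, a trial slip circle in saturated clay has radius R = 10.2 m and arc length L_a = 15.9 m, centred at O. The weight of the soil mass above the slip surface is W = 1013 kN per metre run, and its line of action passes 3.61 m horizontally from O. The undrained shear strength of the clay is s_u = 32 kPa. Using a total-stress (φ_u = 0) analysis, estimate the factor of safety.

FS = 1.42

Taking moments about the centre O, the resisting moment is provided by the undrained shear strength acting along the arc:
M_R = s_u·L_a·R = 32·15.90·10.2 = 5189.8 kN·m/m
M_D = W·d = 1013·3.61 = 3656.9 kN·m/m
FS = M_R / M_D = 5189.8 / 3656.9 = 1.419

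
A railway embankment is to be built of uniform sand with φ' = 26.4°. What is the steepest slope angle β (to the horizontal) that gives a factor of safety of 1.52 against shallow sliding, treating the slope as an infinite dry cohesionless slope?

β = 18.1°

For an infinite dry cohesionless slope FS = tanφ'/tanβ, so tanβ = tanφ' / FS.
tanβ = tan26.4° / 1.52 = 0.4964 / 1.52 = 0.3266
β = arctan(0.3266) = 18.09°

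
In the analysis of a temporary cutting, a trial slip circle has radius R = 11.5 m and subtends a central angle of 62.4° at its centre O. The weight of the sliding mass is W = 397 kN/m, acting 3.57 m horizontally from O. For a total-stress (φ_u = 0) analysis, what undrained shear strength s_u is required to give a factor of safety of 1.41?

s_u = 13.9 kPa

FS = s_u·L_a·R / (W·d), so s_u = FS·W·d / (L_a·R).
Arc length L_a = R·θ = 11.5·(62.4°·π/180) = 11.5·1.0891 = 12.52 m
s_u = 1.41·397·3.57 / (12.52·11.5) = 1998.4 / 144.03 = 13.87 kPa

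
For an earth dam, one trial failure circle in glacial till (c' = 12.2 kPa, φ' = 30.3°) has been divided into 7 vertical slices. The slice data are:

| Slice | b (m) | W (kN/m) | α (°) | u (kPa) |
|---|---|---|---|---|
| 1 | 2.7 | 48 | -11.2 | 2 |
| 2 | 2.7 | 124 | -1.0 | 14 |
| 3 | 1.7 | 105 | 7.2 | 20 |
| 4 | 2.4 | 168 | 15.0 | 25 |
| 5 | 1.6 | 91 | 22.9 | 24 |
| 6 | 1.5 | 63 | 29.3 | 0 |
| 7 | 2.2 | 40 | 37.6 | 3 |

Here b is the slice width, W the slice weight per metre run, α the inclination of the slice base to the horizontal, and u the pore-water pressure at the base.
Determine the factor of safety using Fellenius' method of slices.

FS = 3.23

Ordinary method of slices: FS = Σ[c'·Δl_i + (W_i cosα_i − u_i·Δl_i)·tanφ'] / Σ W_i sinα_i, with Δl_i = b_i / cosα_i.
Slice 1: Δl = 2.7/cos(-11.2°) = 2.752 m; N'_1 = 48·cos(-11.2°) − 2·2.752 = 41.6; c'Δl = 33.58; W sinα = -9.3
Slice 2: Δl = 2.7/cos(-1.0°) = 2.700 m; N'_2 = 124·cos(-1.0°) − 14·2.700 = 86.2; c'Δl = 32.95; W sinα = -2.2
Slice 3: Δl = 1.7/cos7.2° = 1.714 m; N'_3 = 105·cos7.2° − 20·1.714 = 69.9; c'Δl = 20.90; W sinα = 13.2
Slice 4: Δl = 2.4/cos15.0° = 2.485 m; N'_4 = 168·cos15.0° − 25·2.485 = 100.2; c'Δl = 30.31; W sinα = 43.5
Slice 5: Δl = 1.6/cos22.9° = 1.737 m; N'_5 = 91·cos22.9° − 24·1.737 = 42.1; c'Δl = 21.19; W sinα = 35.4
Slice 6: Δl = 1.5/cos29.3° = 1.720 m; N'_6 = 63·cos29.3° − 0·1.720 = 54.9; c'Δl = 20.98; W sinα = 30.8
Slice 7: Δl = 2.2/cos37.6° = 2.777 m; N'_7 = 40·cos37.6° − 3·2.777 = 23.4; c'Δl = 33.88; W sinα = 24.4
Σc'Δl = 193.8 kN/m; ΣN' = 418.3 kN/m; ΣW sinα = 135.8 kN/m
Resisting = 193.8 + 418.3·tan30.3° = 193.8 + 244.4 = 438.2 kN/m
FS = 438.2 / 135.8 = 3.227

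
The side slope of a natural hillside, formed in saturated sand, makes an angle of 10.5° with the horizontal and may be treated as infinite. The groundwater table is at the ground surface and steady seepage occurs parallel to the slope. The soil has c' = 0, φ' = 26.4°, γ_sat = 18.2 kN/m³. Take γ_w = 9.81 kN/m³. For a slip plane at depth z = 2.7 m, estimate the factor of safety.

With seepage parallel to the slope and the water table at the surface, the effective normal stress on the slip plane uses the buoyant unit weight γ' = γ_sat − γ_w while the driving shear stress uses γ_sat:
FS = [c' + γ' z cos²β tanφ'] / [γ_sat z sinβ cosβ]
(For c' = 0 this reduces to FS = (γ'/γ_sat)·tanφ'/tanβ.)
γ' = 18.2 − 9.81 = 8.39 kN/m³
Numerator = 0.0 + 8.39·2.7·cos²10.5°·tan26.4° = 0.0 + 8.39·2.7·0.9668·0.4964 = 10.872 kPa
Denominator = 18.2·2.7·sin10.5°·cos10.5° = 18.2·2.7·0.1822·0.9833 = 8.805 kPa
FS = 10.872 / 8.805 = 1.235

FS = 1.23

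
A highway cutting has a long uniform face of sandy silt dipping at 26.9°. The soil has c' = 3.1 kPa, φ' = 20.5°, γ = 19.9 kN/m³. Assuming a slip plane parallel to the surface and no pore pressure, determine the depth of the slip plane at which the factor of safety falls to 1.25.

z = 0.75 m

Setting FS = 1.25 in FS = [c' + γz cos²β tanφ'] / [γz sinβ cosβ] and solving for z:
z = c' / [γ cosβ (FS·sinβ − cosβ·tanφ')]
  = 3.1 / [19.9·cos26.9°·(1.25·sin26.9° − cos26.9°·tan20.5°)]
  = 3.1 / [19.9·0.8918·(1.25·0.4524 − 0.8918·0.3739)]
  = 3.1 / 4.1193 = 0.753 m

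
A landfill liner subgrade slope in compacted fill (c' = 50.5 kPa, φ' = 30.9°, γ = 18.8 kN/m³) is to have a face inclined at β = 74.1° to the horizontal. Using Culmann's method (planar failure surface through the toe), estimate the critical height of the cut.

Culmann's analysis gives the critical failure plane at α_cr = (β + φ')/2 = (74.1 + 30.9)/2 = 52.5°, and the critical height
H_c = (4c'/γ) · sinβ cosφ' / [1 − cos(β − φ')]
    = (4·50.5/18.8) · sin74.1°·cos30.9° / [1 − cos(43.2°)]
    = 10.745 · 0.9617·0.8581 / [1 − 0.7290]
    = 10.745 · 0.8252 / 0.2710
    = 32.72 m

H_c = 32.72 m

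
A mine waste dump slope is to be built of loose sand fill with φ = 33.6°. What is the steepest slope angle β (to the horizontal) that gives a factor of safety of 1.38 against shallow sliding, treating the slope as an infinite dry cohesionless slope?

For an infinite dry cohesionless slope FS = tanφ/tanβ, so tanβ = tanφ / FS.
tanβ = tan33.6° / 1.38 = 0.6644 / 1.38 = 0.4814
β = arctan(0.4814) = 25.71°

β = 25.7°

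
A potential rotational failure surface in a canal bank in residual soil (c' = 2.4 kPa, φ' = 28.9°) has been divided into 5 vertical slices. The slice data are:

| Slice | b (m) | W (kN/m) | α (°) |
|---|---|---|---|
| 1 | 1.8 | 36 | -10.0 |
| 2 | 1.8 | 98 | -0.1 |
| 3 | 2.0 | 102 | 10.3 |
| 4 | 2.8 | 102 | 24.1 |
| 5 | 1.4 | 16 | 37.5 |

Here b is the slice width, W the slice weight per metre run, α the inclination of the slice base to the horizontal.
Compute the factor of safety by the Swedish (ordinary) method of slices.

FS = 3.36

Ordinary method of slices: FS = Σ[c'·Δl_i + (W_i cosα_i)·tanφ'] / Σ W_i sinα_i, with Δl_i = b_i / cosα_i.
Slice 1: Δl = 1.8/cos(-10.0°) = 1.828 m; N'_1 = 36·cos(-10.0°) = 35.5; c'Δl = 4.39; W sinα = -6.3
Slice 2: Δl = 1.8/cos(-0.1°) = 1.800 m; N'_2 = 98·cos(-0.1°) = 98.0; c'Δl = 4.32; W sinα = -0.2
Slice 3: Δl = 2.0/cos10.3° = 2.033 m; N'_3 = 102·cos10.3° = 100.4; c'Δl = 4.88; W sinα = 18.2
Slice 4: Δl = 2.8/cos24.1° = 3.067 m; N'_4 = 102·cos24.1° = 93.1; c'Δl = 7.36; W sinα = 41.6
Slice 5: Δl = 1.4/cos37.5° = 1.765 m; N'_5 = 16·cos37.5° = 12.7; c'Δl = 4.24; W sinα = 9.7
Σc'Δl = 25.2 kN/m; ΣN' = 339.6 kN/m; ΣW sinα = 63.2 kN/m
Resisting = 25.2 + 339.6·tan28.9° = 25.2 + 187.5 = 212.7 kN/m
FS = 212.7 / 63.2 = 3.365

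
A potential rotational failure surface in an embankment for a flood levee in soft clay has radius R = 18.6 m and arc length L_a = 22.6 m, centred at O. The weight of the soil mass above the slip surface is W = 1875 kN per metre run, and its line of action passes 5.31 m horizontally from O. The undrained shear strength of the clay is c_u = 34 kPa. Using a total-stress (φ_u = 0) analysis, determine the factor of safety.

FS = 1.44

Taking moments about the centre O, the resisting moment is provided by the undrained shear strength acting along the arc:
M_R = c_u·L_a·R = 34·22.60·18.6 = 14292.2 kN·m/m
M_D = W·d = 1875·5.31 = 9956.2 kN·m/m
FS = M_R / M_D = 14292.2 / 9956.2 = 1.436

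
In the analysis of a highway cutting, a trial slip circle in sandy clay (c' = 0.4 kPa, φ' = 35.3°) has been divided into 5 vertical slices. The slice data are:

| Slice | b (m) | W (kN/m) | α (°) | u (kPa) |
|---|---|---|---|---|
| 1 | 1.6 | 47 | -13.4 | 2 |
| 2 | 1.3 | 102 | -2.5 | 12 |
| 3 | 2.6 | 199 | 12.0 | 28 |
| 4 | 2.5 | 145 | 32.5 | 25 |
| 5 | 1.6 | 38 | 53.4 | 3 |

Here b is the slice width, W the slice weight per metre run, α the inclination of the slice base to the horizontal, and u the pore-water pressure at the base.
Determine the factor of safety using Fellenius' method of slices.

Ordinary method of slices: FS = Σ[c'·Δl_i + (W_i cosα_i − u_i·Δl_i)·tanφ'] / Σ W_i sinα_i, with Δl_i = b_i / cosα_i.
Slice 1: Δl = 1.6/cos(-13.4°) = 1.645 m; N'_1 = 47·cos(-13.4°) − 2·1.645 = 42.4; c'Δl = 0.66; W sinα = -10.9
Slice 2: Δl = 1.3/cos(-2.5°) = 1.301 m; N'_2 = 102·cos(-2.5°) − 12·1.301 = 86.3; c'Δl = 0.52; W sinα = -4.4
Slice 3: Δl = 2.6/cos12.0° = 2.658 m; N'_3 = 199·cos12.0° − 28·2.658 = 120.2; c'Δl = 1.06; W sinα = 41.4
Slice 4: Δl = 2.5/cos32.5° = 2.964 m; N'_4 = 145·cos32.5° − 25·2.964 = 48.2; c'Δl = 1.19; W sinα = 77.9
Slice 5: Δl = 1.6/cos53.4° = 2.684 m; N'_5 = 38·cos53.4° − 3·2.684 = 14.6; c'Δl = 1.07; W sinα = 30.5
Σc'Δl = 4.5 kN/m; ΣN' = 311.7 kN/m; ΣW sinα = 134.4 kN/m
Resisting = 4.5 + 311.7·tan35.3° = 4.5 + 220.7 = 225.2 kN/m
FS = 225.2 / 134.4 = 1.675

FS = 1.68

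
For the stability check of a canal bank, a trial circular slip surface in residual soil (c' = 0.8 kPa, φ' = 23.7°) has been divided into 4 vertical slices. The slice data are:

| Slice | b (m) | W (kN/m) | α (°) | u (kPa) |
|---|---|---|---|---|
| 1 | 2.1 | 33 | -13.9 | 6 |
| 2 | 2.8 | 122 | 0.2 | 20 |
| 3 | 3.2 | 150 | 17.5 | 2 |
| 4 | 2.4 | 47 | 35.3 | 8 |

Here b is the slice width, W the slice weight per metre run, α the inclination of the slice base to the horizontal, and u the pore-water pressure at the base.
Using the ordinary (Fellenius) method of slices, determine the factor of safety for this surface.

FS = 1.74

Ordinary method of slices: FS = Σ[c'·Δl_i + (W_i cosα_i − u_i·Δl_i)·tanφ'] / Σ W_i sinα_i, with Δl_i = b_i / cosα_i.
Slice 1: Δl = 2.1/cos(-13.9°) = 2.163 m; N'_1 = 33·cos(-13.9°) − 6·2.163 = 19.1; c'Δl = 1.73; W sinα = -7.9
Slice 2: Δl = 2.8/cos0.2° = 2.800 m; N'_2 = 122·cos0.2° − 20·2.800 = 66.0; c'Δl = 2.24; W sinα = 0.4
Slice 3: Δl = 3.2/cos17.5° = 3.355 m; N'_3 = 150·cos17.5° − 2·3.355 = 136.3; c'Δl = 2.68; W sinα = 45.1
Slice 4: Δl = 2.4/cos35.3° = 2.941 m; N'_4 = 47·cos35.3° − 8·2.941 = 14.8; c'Δl = 2.35; W sinα = 27.2
Σc'Δl = 9.0 kN/m; ΣN' = 236.2 kN/m; ΣW sinα = 64.8 kN/m
Resisting = 9.0 + 236.2·tan23.7° = 9.0 + 103.7 = 112.7 kN/m
FS = 112.7 / 64.8 = 1.740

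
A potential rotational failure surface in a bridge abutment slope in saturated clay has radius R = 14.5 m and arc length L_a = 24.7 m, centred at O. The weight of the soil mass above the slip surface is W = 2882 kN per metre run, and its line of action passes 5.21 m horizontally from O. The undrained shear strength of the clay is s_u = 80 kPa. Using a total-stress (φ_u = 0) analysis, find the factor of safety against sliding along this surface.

Taking moments about the centre O, the resisting moment is provided by the undrained shear strength acting along the arc:
M_R = s_u·L_a·R = 80·24.70·14.5 = 28652.0 kN·m/m
M_D = W·d = 2882·5.21 = 15015.2 kN·m/m
FS = M_R / M_D = 28652.0 / 15015.2 = 1.908

FS = 1.91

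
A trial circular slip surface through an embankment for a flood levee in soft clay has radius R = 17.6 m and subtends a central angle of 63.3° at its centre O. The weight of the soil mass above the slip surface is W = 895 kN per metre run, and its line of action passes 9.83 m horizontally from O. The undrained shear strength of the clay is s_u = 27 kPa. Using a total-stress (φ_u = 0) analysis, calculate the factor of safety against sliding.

Taking moments about the centre O, the resisting moment is provided by the undrained shear strength acting along the arc:
Arc length L_a = R·θ = 17.6·(63.3°·π/180) = 17.6·1.1048 = 19.44 m
M_R = s_u·L_a·R = 27·19.44·17.6 = 9240.0 kN·m/m
M_D = W·d = 895·9.83 = 8797.9 kN·m/m
FS = M_R / M_D = 9240.0 / 8797.9 = 1.050

FS = 1.05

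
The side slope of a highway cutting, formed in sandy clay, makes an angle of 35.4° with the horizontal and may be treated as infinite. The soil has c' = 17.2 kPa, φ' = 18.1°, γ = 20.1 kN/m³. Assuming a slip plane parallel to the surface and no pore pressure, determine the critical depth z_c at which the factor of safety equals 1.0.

z_c = 3.36 m

Setting FS = 1.00 in FS = [c' + γz cos²β tanφ'] / [γz sinβ cosβ] and solving for z:
z = c' / [γ cosβ (FS·sinβ − cosβ·tanφ')]
  = 17.2 / [20.1·cos35.4°·(1.00·sin35.4° − cos35.4°·tan18.1°)]
  = 17.2 / [20.1·0.8151·(1.00·0.5793 − 0.8151·0.3269)]
  = 17.2 / 5.1259 = 3.356 m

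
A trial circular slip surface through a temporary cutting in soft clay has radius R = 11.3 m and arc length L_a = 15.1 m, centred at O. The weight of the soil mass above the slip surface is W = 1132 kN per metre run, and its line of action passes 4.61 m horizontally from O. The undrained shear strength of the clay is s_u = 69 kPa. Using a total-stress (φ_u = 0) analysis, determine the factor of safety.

FS = 2.26

Taking moments about the centre O, the resisting moment is provided by the undrained shear strength acting along the arc:
M_R = s_u·L_a·R = 69·15.10·11.3 = 11773.5 kN·m/m
M_D = W·d = 1132·4.61 = 5218.5 kN·m/m
FS = M_R / M_D = 11773.5 / 5218.5 = 2.256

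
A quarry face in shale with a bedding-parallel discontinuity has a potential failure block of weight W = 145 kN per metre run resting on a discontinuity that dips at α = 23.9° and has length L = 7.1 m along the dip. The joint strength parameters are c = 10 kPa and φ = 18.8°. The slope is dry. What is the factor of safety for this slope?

FS = 1.98

Resolving the block weight along and normal to the plane and applying the Mohr–Coulomb strength on the joint:
N' = W cosα = 145·cos23.9° = 132.6 kN/m
Driving force T = W sinα = 145·sin23.9° = 58.7 kN/m
Resisting force R = c·L + N'·tanφ = 10·7.1 + 132.6·tan18.8° = 71.0 + 45.1 = 116.1 kN/m
FS = R / T = 116.1 / 58.7 = 1.977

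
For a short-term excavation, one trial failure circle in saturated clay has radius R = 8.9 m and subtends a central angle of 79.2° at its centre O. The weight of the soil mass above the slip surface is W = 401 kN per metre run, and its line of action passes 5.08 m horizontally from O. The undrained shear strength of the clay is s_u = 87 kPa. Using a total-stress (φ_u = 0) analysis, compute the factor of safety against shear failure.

Taking moments about the centre O, the resisting moment is provided by the undrained shear strength acting along the arc:
Arc length L_a = R·θ = 8.9·(79.2°·π/180) = 8.9·1.3823 = 12.30 m
M_R = s_u·L_a·R = 87·12.30·8.9 = 9525.8 kN·m/m
M_D = W·d = 401·5.08 = 2037.1 kN·m/m
FS = M_R / M_D = 9525.8 / 2037.1 = 4.676

FS = 4.68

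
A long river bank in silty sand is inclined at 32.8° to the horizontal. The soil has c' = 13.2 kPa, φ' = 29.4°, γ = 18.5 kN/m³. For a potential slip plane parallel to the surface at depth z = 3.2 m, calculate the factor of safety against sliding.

For an infinite slope with a slip plane parallel to the surface (no pore pressure): FS = [c' + γz cos²β tanφ'] / [γz sinβ cosβ].
γz = 18.5·3.2 = 59.20 kN/m²
Numerator = 13.2 + 59.20·cos²32.8°·tan29.4° = 13.2 + 59.20·0.7066·0.5635 = 36.769 kPa
Denominator = 59.20·sin32.8°·cos32.8° = 59.20·0.5417·0.8406 = 26.956 kPa
FS = 36.769 / 26.956 = 1.364

FS = 1.36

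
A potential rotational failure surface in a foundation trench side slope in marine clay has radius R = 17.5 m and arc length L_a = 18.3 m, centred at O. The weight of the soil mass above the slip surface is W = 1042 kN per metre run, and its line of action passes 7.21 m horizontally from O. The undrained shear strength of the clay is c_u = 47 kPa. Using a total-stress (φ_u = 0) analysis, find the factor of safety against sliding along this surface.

Taking moments about the centre O, the resisting moment is provided by the undrained shear strength acting along the arc:
M_R = c_u·L_a·R = 47·18.30·17.5 = 15051.8 kN·m/m
M_D = W·d = 1042·7.21 = 7512.8 kN·m/m
FS = M_R / M_D = 15051.8 / 7512.8 = 2.003

FS = 2.00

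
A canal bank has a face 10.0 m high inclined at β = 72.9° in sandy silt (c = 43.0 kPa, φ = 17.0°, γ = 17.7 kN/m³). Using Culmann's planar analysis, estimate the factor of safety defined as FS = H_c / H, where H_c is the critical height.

FS = 2.02

H_c = (4c/γ) · sinβ cosφ / [1 − cos(β − φ)]
    = (4·43.0/17.7) · sin72.9°·cos17.0° / [1 − cos55.9°]
    = 9.718 · 0.9140 / 0.4394 = 20.22 m
FS = H_c / H = 20.22 / 10.0 = 2.022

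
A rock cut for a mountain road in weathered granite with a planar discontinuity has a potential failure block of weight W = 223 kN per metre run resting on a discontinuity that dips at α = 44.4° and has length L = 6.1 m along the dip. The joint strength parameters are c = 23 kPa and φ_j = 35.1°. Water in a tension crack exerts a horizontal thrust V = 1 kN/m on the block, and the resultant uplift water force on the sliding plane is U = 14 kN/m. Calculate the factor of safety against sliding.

Resolving the block weight along and normal to the plane and applying the Mohr–Coulomb strength on the joint:
N' = W cosα − U − V sinα = 223·cos44.4° − 14 − 1·sin44.4° = 144.6 kN/m
Driving force T = W sinα + V cosα = 223·sin44.4° + 1·cos44.4° = 156.7 kN/m
Resisting force R = c·L + N'·tanφ_j = 23·6.1 + 144.6·tan35.1° = 140.3 + 101.6 = 241.9 kN/m
FS = R / T = 241.9 / 156.7 = 1.544

FS = 1.54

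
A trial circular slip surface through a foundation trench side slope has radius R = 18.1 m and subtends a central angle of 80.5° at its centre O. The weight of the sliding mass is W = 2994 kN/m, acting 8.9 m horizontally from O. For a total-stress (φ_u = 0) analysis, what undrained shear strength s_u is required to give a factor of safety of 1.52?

FS = s_u·L_a·R / (W·d), so s_u = FS·W·d / (L_a·R).
Arc length L_a = R·θ = 18.1·(80.5°·π/180) = 18.1·1.4050 = 25.43 m
s_u = 1.52·2994·8.9 / (25.43·18.1) = 40502.8 / 460.29 = 87.99 kPa

s_u = 88.0 kPa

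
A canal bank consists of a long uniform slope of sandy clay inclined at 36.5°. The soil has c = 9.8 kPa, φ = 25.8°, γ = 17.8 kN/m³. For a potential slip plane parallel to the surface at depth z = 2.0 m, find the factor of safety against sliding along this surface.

For an infinite slope with a slip plane parallel to the surface (no pore pressure): FS = [c + γz cos²β tanφ] / [γz sinβ cosβ].
γz = 17.8·2.0 = 35.60 kN/m²
Numerator = 9.8 + 35.60·cos²36.5°·tan25.8° = 9.8 + 35.60·0.6462·0.4834 = 20.921 kPa
Denominator = 35.60·sin36.5°·cos36.5° = 35.60·0.5948·0.8039 = 17.022 kPa
FS = 20.921 / 17.022 = 1.229

FS = 1.23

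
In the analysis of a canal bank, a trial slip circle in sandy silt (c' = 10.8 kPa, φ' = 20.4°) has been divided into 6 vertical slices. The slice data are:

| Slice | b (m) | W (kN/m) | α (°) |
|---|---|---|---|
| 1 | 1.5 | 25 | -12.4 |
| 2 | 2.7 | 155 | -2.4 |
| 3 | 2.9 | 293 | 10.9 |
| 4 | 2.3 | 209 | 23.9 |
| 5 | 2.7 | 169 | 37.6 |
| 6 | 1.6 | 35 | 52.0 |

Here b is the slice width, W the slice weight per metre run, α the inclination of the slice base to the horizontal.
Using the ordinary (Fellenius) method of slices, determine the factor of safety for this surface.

Ordinary method of slices: FS = Σ[c'·Δl_i + (W_i cosα_i)·tanφ'] / Σ W_i sinα_i, with Δl_i = b_i / cosα_i.
Slice 1: Δl = 1.5/cos(-12.4°) = 1.536 m; N'_1 = 25·cos(-12.4°) = 24.4; c'Δl = 16.59; W sinα = -5.4
Slice 2: Δl = 2.7/cos(-2.4°) = 2.702 m; N'_2 = 155·cos(-2.4°) = 154.9; c'Δl = 29.19; W sinα = -6.5
Slice 3: Δl = 2.9/cos10.9° = 2.953 m; N'_3 = 293·cos10.9° = 287.7; c'Δl = 31.90; W sinα = 55.4
Slice 4: Δl = 2.3/cos23.9° = 2.516 m; N'_4 = 209·cos23.9° = 191.1; c'Δl = 27.17; W sinα = 84.7
Slice 5: Δl = 2.7/cos37.6° = 3.408 m; N'_5 = 169·cos37.6° = 133.9; c'Δl = 36.80; W sinα = 103.1
Slice 6: Δl = 1.6/cos52.0° = 2.599 m; N'_6 = 35·cos52.0° = 21.5; c'Δl = 28.07; W sinα = 27.6
Σc'Δl = 169.7 kN/m; ΣN' = 813.5 kN/m; ΣW sinα = 258.9 kN/m
Resisting = 169.7 + 813.5·tan20.4° = 169.7 + 302.5 = 472.3 kN/m
FS = 472.3 / 258.9 = 1.824

FS = 1.82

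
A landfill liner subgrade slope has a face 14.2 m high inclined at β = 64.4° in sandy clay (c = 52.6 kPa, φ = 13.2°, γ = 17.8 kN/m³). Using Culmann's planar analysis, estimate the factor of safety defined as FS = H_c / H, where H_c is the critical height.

FS = 1.96

H_c = (4c/γ) · sinβ cosφ / [1 − cos(β − φ)]
    = (4·52.6/17.8) · sin64.4°·cos13.2° / [1 − cos51.2°]
    = 11.820 · 0.8780 / 0.3734 = 27.79 m
FS = H_c / H = 27.79 / 14.2 = 1.957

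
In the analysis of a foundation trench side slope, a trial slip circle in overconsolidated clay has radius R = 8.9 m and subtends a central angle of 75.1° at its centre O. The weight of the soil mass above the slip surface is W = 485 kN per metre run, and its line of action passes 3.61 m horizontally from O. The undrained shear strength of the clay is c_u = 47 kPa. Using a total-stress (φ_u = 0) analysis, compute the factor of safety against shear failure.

Taking moments about the centre O, the resisting moment is provided by the undrained shear strength acting along the arc:
Arc length L_a = R·θ = 8.9·(75.1°·π/180) = 8.9·1.3107 = 11.67 m
M_R = c_u·L_a·R = 47·11.67·8.9 = 4879.7 kN·m/m
M_D = W·d = 485·3.61 = 1750.8 kN·m/m
FS = M_R / M_D = 4879.7 / 1750.8 = 2.787

FS = 2.79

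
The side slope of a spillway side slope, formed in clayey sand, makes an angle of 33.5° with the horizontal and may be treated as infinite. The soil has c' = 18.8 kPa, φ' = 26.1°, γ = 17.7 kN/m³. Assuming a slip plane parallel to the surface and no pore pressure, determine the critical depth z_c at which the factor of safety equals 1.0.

z_c = 8.88 m

Setting FS = 1.00 in FS = [c' + γz cos²β tanφ'] / [γz sinβ cosβ] and solving for z:
z = c' / [γ cosβ (FS·sinβ − cosβ·tanφ')]
  = 18.8 / [17.7·cos33.5°·(1.00·sin33.5° − cos33.5°·tan26.1°)]
  = 18.8 / [17.7·0.8339·(1.00·0.5519 − 0.8339·0.4899)]
  = 18.8 / 2.1169 = 8.881 m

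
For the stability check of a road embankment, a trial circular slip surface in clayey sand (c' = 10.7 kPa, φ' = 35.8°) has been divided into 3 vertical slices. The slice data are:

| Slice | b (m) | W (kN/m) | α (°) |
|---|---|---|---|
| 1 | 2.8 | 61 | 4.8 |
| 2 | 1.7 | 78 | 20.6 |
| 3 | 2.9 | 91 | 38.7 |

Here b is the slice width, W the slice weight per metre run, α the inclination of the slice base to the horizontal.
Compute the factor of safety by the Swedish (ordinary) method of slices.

FS = 2.65

Ordinary method of slices: FS = Σ[c'·Δl_i + (W_i cosα_i)·tanφ'] / Σ W_i sinα_i, with Δl_i = b_i / cosα_i.
Slice 1: Δl = 2.8/cos4.8° = 2.810 m; N'_1 = 61·cos4.8° = 60.8; c'Δl = 30.07; W sinα = 5.1
Slice 2: Δl = 1.7/cos20.6° = 1.816 m; N'_2 = 78·cos20.6° = 73.0; c'Δl = 19.43; W sinα = 27.4
Slice 3: Δl = 2.9/cos38.7° = 3.716 m; N'_3 = 91·cos38.7° = 71.0; c'Δl = 39.76; W sinα = 56.9
Σc'Δl = 89.3 kN/m; ΣN' = 204.8 kN/m; ΣW sinα = 89.4 kN/m
Resisting = 89.3 + 204.8·tan35.8° = 89.3 + 147.7 = 237.0 kN/m
FS = 237.0 / 89.4 = 2.649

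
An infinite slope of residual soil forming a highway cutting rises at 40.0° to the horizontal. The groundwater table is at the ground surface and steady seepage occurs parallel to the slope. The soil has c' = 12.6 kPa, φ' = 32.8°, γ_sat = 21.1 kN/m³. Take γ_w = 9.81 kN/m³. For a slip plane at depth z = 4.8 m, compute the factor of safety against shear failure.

FS = 0.66

With seepage parallel to the slope and the water table at the surface, the effective normal stress on the slip plane uses the buoyant unit weight γ' = γ_sat − γ_w while the driving shear stress uses γ_sat:
FS = [c' + γ' z cos²β tanφ'] / [γ_sat z sinβ cosβ]
γ' = 21.1 − 9.81 = 11.29 kN/m³
Numerator = 12.6 + 11.29·4.8·cos²40.0°·tan32.8° = 12.6 + 11.29·4.8·0.5868·0.6445 = 33.094 kPa
Denominator = 21.1·4.8·sin40.0°·cos40.0° = 21.1·4.8·0.6428·0.7660 = 49.871 kPa
FS = 33.094 / 49.871 = 0.664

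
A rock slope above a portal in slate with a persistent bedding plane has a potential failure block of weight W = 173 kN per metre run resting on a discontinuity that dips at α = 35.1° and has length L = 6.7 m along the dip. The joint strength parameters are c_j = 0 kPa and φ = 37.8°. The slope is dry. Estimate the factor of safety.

Resolving the block weight along and normal to the plane and applying the Mohr–Coulomb strength on the joint:
N' = W cosα = 173·cos35.1° = 141.5 kN/m
Driving force T = W sinα = 173·sin35.1° = 99.5 kN/m
Resisting force R = c_j·L + N'·tanφ = 0·6.7 + 141.5·tan37.8° = 0.0 + 109.8 = 109.8 kN/m
FS = R / T = 109.8 / 99.5 = 1.104

FS = 1.10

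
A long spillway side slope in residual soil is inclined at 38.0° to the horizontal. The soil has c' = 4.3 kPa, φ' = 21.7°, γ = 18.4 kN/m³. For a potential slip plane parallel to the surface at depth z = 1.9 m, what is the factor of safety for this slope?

FS = 0.76

For an infinite slope with a slip plane parallel to the surface (no pore pressure): FS = [c' + γz cos²β tanφ'] / [γz sinβ cosβ].
γz = 18.4·1.9 = 34.96 kN/m²
Numerator = 4.3 + 34.96·cos²38.0°·tan21.7° = 4.3 + 34.96·0.6210·0.3979 = 12.939 kPa
Denominator = 34.96·sin38.0°·cos38.0° = 34.96·0.6157·0.7880 = 16.961 kPa
FS = 12.939 / 16.961 = 0.763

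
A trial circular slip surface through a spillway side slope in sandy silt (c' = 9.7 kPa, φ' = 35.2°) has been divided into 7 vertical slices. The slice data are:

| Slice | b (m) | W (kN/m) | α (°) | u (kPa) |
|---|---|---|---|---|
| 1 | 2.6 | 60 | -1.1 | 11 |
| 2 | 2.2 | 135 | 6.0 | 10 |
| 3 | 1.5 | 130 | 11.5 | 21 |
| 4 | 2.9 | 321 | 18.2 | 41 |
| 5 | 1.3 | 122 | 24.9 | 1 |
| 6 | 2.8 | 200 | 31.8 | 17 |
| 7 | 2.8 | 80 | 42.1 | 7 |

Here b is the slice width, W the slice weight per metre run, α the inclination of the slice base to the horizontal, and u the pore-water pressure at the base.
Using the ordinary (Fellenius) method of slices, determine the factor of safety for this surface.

FS = 1.86

Ordinary method of slices: FS = Σ[c'·Δl_i + (W_i cosα_i − u_i·Δl_i)·tanφ'] / Σ W_i sinα_i, with Δl_i = b_i / cosα_i.
Slice 1: Δl = 2.6/cos(-1.1°) = 2.600 m; N'_1 = 60·cos(-1.1°) − 11·2.600 = 31.4; c'Δl = 25.22; W sinα = -1.2
Slice 2: Δl = 2.2/cos6.0° = 2.212 m; N'_2 = 135·cos6.0° − 10·2.212 = 112.1; c'Δl = 21.46; W sinα = 14.1
Slice 3: Δl = 1.5/cos11.5° = 1.531 m; N'_3 = 130·cos11.5° − 21·1.531 = 95.2; c'Δl = 14.85; W sinα = 25.9
Slice 4: Δl = 2.9/cos18.2° = 3.053 m; N'_4 = 321·cos18.2° − 41·3.053 = 179.8; c'Δl = 29.61; W sinα = 100.3
Slice 5: Δl = 1.3/cos24.9° = 1.433 m; N'_5 = 122·cos24.9° − 1·1.433 = 109.2; c'Δl = 13.90; W sinα = 51.4
Slice 6: Δl = 2.8/cos31.8° = 3.295 m; N'_6 = 200·cos31.8° − 17·3.295 = 114.0; c'Δl = 31.96; W sinα = 105.4
Slice 7: Δl = 2.8/cos42.1° = 3.774 m; N'_7 = 80·cos42.1° − 7·3.774 = 32.9; c'Δl = 36.60; W sinα = 53.6
Σc'Δl = 173.6 kN/m; ΣN' = 674.7 kN/m; ΣW sinα = 349.5 kN/m
Resisting = 173.6 + 674.7·tan35.2° = 173.6 + 475.9 = 649.5 kN/m
FS = 649.5 / 349.5 = 1.858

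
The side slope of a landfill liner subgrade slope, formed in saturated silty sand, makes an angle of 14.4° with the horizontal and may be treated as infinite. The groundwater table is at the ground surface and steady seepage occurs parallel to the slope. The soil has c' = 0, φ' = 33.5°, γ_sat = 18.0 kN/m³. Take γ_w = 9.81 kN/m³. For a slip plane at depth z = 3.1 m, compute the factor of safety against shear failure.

With seepage parallel to the slope and the water table at the surface, the effective normal stress on the slip plane uses the buoyant unit weight γ' = γ_sat − γ_w while the driving shear stress uses γ_sat:
FS = [c' + γ' z cos²β tanφ'] / [γ_sat z sinβ cosβ]
(For c' = 0 this reduces to FS = (γ'/γ_sat)·tanφ'/tanβ.)
γ' = 18.0 − 9.81 = 8.19 kN/m³
Numerator = 0.0 + 8.19·3.1·cos²14.4°·tan33.5° = 0.0 + 8.19·3.1·0.9382·0.6619 = 15.765 kPa
Denominator = 18.0·3.1·sin14.4°·cos14.4° = 18.0·3.1·0.2487·0.9686 = 13.441 kPa
FS = 15.765 / 13.441 = 1.173

FS = 1.17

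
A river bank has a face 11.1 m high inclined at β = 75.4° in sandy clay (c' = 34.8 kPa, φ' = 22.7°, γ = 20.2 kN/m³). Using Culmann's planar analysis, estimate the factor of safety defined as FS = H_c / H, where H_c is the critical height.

H_c = (4c'/γ) · sinβ cosφ' / [1 − cos(β − φ')]
    = (4·34.8/20.2) · sin75.4°·cos22.7° / [1 − cos52.7°]
    = 6.891 · 0.8927 / 0.3940 = 15.61 m
FS = H_c / H = 15.61 / 11.1 = 1.407

FS = 1.41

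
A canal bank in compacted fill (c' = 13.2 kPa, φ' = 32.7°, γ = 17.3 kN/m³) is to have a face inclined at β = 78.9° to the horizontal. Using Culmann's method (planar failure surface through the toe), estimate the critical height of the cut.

H_c = 8.19 m

Culmann's analysis gives the critical failure plane at α_cr = (β + φ')/2 = (78.9 + 32.7)/2 = 55.8°, and the critical height
H_c = (4c'/γ) · sinβ cosφ' / [1 − cos(β − φ')]
    = (4·13.2/17.3) · sin78.9°·cos32.7° / [1 − cos(46.2°)]
    = 3.052 · 0.9813·0.8415 / [1 − 0.6921]
    = 3.052 · 0.8258 / 0.3079
    = 8.19 m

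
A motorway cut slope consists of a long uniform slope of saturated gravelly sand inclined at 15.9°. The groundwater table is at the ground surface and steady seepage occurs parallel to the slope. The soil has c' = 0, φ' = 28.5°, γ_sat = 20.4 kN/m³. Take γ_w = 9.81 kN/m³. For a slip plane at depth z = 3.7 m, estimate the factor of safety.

FS = 0.99

With seepage parallel to the slope and the water table at the surface, the effective normal stress on the slip plane uses the buoyant unit weight γ' = γ_sat − γ_w while the driving shear stress uses γ_sat:
FS = [c' + γ' z cos²β tanφ'] / [γ_sat z sinβ cosβ]
(For c' = 0 this reduces to FS = (γ'/γ_sat)·tanφ'/tanβ.)
γ' = 20.4 − 9.81 = 10.59 kN/m³
Numerator = 0.0 + 10.59·3.7·cos²15.9°·tan28.5° = 0.0 + 10.59·3.7·0.9249·0.5430 = 19.678 kPa
Denominator = 20.4·3.7·sin15.9°·cos15.9° = 20.4·3.7·0.2740·0.9617 = 19.887 kPa
FS = 19.678 / 19.887 = 0.989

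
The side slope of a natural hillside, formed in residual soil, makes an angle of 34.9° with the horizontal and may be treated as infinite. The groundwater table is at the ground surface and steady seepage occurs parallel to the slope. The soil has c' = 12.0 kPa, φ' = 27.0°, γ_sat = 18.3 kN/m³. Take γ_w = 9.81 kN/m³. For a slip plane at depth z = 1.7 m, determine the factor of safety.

With seepage parallel to the slope and the water table at the surface, the effective normal stress on the slip plane uses the buoyant unit weight γ' = γ_sat − γ_w while the driving shear stress uses γ_sat:
FS = [c' + γ' z cos²β tanφ'] / [γ_sat z sinβ cosβ]
γ' = 18.3 − 9.81 = 8.49 kN/m³
Numerator = 12.0 + 8.49·1.7·cos²34.9°·tan27.0° = 12.0 + 8.49·1.7·0.6726·0.5095 = 16.947 kPa
Denominator = 18.3·1.7·sin34.9°·cos34.9° = 18.3·1.7·0.5721·0.8202 = 14.598 kPa
FS = 16.947 / 14.598 = 1.161

FS = 1.16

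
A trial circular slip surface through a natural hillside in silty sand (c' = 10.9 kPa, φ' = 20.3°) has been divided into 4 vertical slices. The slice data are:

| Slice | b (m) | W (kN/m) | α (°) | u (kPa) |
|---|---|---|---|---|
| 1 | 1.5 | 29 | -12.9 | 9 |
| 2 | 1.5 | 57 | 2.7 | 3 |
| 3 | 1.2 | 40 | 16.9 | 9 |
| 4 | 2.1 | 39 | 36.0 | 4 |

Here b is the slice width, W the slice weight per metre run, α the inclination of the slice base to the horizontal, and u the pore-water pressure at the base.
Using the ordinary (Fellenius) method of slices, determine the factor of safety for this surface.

FS = 3.82

Ordinary method of slices: FS = Σ[c'·Δl_i + (W_i cosα_i − u_i·Δl_i)·tanφ'] / Σ W_i sinα_i, with Δl_i = b_i / cosα_i.
Slice 1: Δl = 1.5/cos(-12.9°) = 1.539 m; N'_1 = 29·cos(-12.9°) − 9·1.539 = 14.4; c'Δl = 16.77; W sinα = -6.5
Slice 2: Δl = 1.5/cos2.7° = 1.502 m; N'_2 = 57·cos2.7° − 3·1.502 = 52.4; c'Δl = 16.37; W sinα = 2.7
Slice 3: Δl = 1.2/cos16.9° = 1.254 m; N'_3 = 40·cos16.9° − 9·1.254 = 27.0; c'Δl = 13.67; W sinα = 11.6
Slice 4: Δl = 2.1/cos36.0° = 2.596 m; N'_4 = 39·cos36.0° − 4·2.596 = 21.2; c'Δl = 28.29; W sinα = 22.9
Σc'Δl = 75.1 kN/m; ΣN' = 115.0 kN/m; ΣW sinα = 30.8 kN/m
Resisting = 75.1 + 115.0·tan20.3° = 75.1 + 42.5 = 117.6 kN/m
FS = 117.6 / 30.8 = 3.824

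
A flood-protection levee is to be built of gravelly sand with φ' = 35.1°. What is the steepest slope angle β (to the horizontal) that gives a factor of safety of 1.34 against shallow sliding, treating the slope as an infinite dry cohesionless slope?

β = 27.7°

For an infinite dry cohesionless slope FS = tanφ'/tanβ, so tanβ = tanφ' / FS.
tanβ = tan35.1° / 1.34 = 0.7028 / 1.34 = 0.5245
β = arctan(0.5245) = 27.68°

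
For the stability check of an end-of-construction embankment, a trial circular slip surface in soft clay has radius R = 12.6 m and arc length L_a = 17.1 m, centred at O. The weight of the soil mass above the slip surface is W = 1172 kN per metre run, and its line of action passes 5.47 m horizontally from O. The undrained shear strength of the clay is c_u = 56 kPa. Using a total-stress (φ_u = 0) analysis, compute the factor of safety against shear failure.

Taking moments about the centre O, the resisting moment is provided by the undrained shear strength acting along the arc:
M_R = c_u·L_a·R = 56·17.10·12.6 = 12065.8 kN·m/m
M_D = W·d = 1172·5.47 = 6410.8 kN·m/m
FS = M_R / M_D = 12065.8 / 6410.8 = 1.882

FS = 1.88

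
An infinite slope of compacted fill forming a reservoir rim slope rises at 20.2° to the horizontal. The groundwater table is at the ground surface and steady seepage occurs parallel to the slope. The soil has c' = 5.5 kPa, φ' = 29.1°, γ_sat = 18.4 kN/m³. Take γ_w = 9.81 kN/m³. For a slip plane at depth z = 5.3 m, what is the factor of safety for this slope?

FS = 0.88

With seepage parallel to the slope and the water table at the surface, the effective normal stress on the slip plane uses the buoyant unit weight γ' = γ_sat − γ_w while the driving shear stress uses γ_sat:
FS = [c' + γ' z cos²β tanφ'] / [γ_sat z sinβ cosβ]
γ' = 18.4 − 9.81 = 8.59 kN/m³
Numerator = 5.5 + 8.59·5.3·cos²20.2°·tan29.1° = 5.5 + 8.59·5.3·0.8808·0.5566 = 27.819 kPa
Denominator = 18.4·5.3·sin20.2°·cos20.2° = 18.4·5.3·0.3453·0.9385 = 31.602 kPa
FS = 27.819 / 31.602 = 0.880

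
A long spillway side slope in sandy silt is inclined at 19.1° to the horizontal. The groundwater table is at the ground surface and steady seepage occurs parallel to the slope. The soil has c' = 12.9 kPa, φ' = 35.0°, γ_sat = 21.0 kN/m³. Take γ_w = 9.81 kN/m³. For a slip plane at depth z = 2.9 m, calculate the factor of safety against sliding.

With seepage parallel to the slope and the water table at the surface, the effective normal stress on the slip plane uses the buoyant unit weight γ' = γ_sat − γ_w while the driving shear stress uses γ_sat:
FS = [c' + γ' z cos²β tanφ'] / [γ_sat z sinβ cosβ]
γ' = 21.0 − 9.81 = 11.19 kN/m³
Numerator = 12.9 + 11.19·2.9·cos²19.1°·tan35.0° = 12.9 + 11.19·2.9·0.8929·0.7002 = 33.190 kPa
Denominator = 21.0·2.9·sin19.1°·cos19.1° = 21.0·2.9·0.3272·0.9449 = 18.831 kPa
FS = 33.190 / 18.831 = 1.763

FS = 1.76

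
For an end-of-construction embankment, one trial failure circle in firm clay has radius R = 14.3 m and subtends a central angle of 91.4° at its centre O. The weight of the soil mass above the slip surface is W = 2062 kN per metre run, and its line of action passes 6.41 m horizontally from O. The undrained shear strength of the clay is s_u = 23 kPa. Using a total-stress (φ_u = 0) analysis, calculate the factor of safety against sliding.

FS = 0.57

Taking moments about the centre O, the resisting moment is provided by the undrained shear strength acting along the arc:
Arc length L_a = R·θ = 14.3·(91.4°·π/180) = 14.3·1.5952 = 22.81 m
M_R = s_u·L_a·R = 23·22.81·14.3 = 7502.8 kN·m/m
M_D = W·d = 2062·6.41 = 13217.4 kN·m/m
FS = M_R / M_D = 7502.8 / 13217.4 = 0.568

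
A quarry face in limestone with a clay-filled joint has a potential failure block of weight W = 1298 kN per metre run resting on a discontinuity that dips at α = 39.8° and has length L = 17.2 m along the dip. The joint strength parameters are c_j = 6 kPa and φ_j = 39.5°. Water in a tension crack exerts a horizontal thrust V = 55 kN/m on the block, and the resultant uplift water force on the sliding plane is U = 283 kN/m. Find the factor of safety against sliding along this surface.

Resolving the block weight along and normal to the plane and applying the Mohr–Coulomb strength on the joint:
N' = W cosα − U − V sinα = 1298·cos39.8° − 283 − 55·sin39.8° = 679.0 kN/m
Driving force T = W sinα + V cosα = 1298·sin39.8° + 55·cos39.8° = 873.1 kN/m
Resisting force R = c_j·L + N'·tanφ_j = 6·17.2 + 679.0·tan39.5° = 103.2 + 559.7 = 662.9 kN/m
FS = R / T = 662.9 / 873.1 = 0.759

FS = 0.76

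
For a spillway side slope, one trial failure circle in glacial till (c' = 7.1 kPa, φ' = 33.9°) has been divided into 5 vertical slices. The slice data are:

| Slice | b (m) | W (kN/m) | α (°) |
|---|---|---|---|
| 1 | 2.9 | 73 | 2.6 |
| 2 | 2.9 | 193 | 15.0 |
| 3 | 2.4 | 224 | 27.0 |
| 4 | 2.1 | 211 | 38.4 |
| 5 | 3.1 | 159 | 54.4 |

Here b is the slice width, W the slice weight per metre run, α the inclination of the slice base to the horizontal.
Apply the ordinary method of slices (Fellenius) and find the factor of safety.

Ordinary method of slices: FS = Σ[c'·Δl_i + (W_i cosα_i)·tanφ'] / Σ W_i sinα_i, with Δl_i = b_i / cosα_i.
Slice 1: Δl = 2.9/cos2.6° = 2.903 m; N'_1 = 73·cos2.6° = 72.9; c'Δl = 20.61; W sinα = 3.3
Slice 2: Δl = 2.9/cos15.0° = 3.002 m; N'_2 = 193·cos15.0° = 186.4; c'Δl = 21.32; W sinα = 50.0
Slice 3: Δl = 2.4/cos27.0° = 2.694 m; N'_3 = 224·cos27.0° = 199.6; c'Δl = 19.12; W sinα = 101.7
Slice 4: Δl = 2.1/cos38.4° = 2.680 m; N'_4 = 211·cos38.4° = 165.4; c'Δl = 19.03; W sinα = 131.1
Slice 5: Δl = 3.1/cos54.4° = 5.325 m; N'_5 = 159·cos54.4° = 92.6; c'Δl = 37.81; W sinα = 129.3
Σc'Δl = 117.9 kN/m; ΣN' = 716.9 kN/m; ΣW sinα = 415.3 kN/m
Resisting = 117.9 + 716.9·tan33.9° = 117.9 + 481.7 = 599.6 kN/m
FS = 599.6 / 415.3 = 1.444

FS = 1.44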